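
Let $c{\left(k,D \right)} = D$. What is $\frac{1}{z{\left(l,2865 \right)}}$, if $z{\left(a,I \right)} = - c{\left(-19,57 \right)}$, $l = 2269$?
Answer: $- \frac{1}{57} \approx -0.017544$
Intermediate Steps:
$z{\left(a,I \right)} = -57$ ($z{\left(a,I \right)} = \left(-1\right) 57 = -57$)
$\frac{1}{z{\left(l,2865 \right)}} = \frac{1}{-57} = - \frac{1}{57}$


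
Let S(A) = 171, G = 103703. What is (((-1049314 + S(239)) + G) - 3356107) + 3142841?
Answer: -1158706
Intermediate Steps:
(((-1049314 + S(239)) + G) - 3356107) + 3142841 = (((-1049314 + 171) + 103703) - 3356107) + 3142841 = ((-1049143 + 103703) - 3356107) + 3142841 = (-945440 - 3356107) + 3142841 = -4301547 + 3142841 = -1158706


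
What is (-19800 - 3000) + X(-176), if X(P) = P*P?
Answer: 8176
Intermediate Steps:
X(P) = P²
(-19800 - 3000) + X(-176) = (-19800 - 3000) + (-176)² = -22800 + 30976 = 8176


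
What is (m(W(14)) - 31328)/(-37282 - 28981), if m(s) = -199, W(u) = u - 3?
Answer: 31527/66263 ≈ 0.47579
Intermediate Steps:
W(u) = -3 + u
(m(W(14)) - 31328)/(-37282 - 28981) = (-199 - 31328)/(-37282 - 28981) = -31527/(-66263) = -31527*(-1/66263) = 31527/66263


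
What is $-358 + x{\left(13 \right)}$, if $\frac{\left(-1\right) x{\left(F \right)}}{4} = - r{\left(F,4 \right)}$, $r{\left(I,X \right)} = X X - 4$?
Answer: $-310$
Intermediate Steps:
$r{\left(I,X \right)} = -4 + X^{2}$ ($r{\left(I,X \right)} = X^{2} - 4 = -4 + X^{2}$)
$x{\left(F \right)} = 48$ ($x{\left(F \right)} = - 4 \left(- (-4 + 4^{2})\right) = - 4 \left(- (-4 + 16)\right) = - 4 \left(\left(-1\right) 12\right) = \left(-4\right) \left(-12\right) = 48$)
$-358 + x{\left(13 \right)} = -358 + 48 = -310$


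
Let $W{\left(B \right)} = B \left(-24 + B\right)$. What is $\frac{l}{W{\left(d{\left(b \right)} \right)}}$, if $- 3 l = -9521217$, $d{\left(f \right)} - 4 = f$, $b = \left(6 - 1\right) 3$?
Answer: $- \frac{3173739}{95} \approx -33408.0$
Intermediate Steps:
$b = 15$ ($b = 5 \cdot 3 = 15$)
$d{\left(f \right)} = 4 + f$
$l = 3173739$ ($l = \left(- \frac{1}{3}\right) \left(-9521217\right) = 3173739$)
$\frac{l}{W{\left(d{\left(b \right)} \right)}} = \frac{3173739}{\left(4 + 15\right) \left(-24 + \left(4 + 15\right)\right)} = \frac{3173739}{19 \left(-24 + 19\right)} = \frac{3173739}{19 \left(-5\right)} = \frac{3173739}{-95} = 3173739 \left(- \frac{1}{95}\right) = - \frac{3173739}{95}$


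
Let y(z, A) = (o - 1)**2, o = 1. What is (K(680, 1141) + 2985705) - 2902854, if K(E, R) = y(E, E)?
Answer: 82851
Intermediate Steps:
y(z, A) = 0 (y(z, A) = (1 - 1)**2 = 0**2 = 0)
K(E, R) = 0
(K(680, 1141) + 2985705) - 2902854 = (0 + 2985705) - 2902854 = 2985705 - 2902854 = 82851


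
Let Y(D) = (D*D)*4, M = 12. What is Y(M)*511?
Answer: 294336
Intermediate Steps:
Y(D) = 4*D² (Y(D) = D²*4 = 4*D²)
Y(M)*511 = (4*12²)*511 = (4*144)*511 = 576*511 = 294336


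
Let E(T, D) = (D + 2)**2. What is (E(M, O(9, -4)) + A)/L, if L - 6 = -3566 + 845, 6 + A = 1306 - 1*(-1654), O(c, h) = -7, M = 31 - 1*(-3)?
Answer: -993/905 ≈ -1.0972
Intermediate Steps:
M = 34 (M = 31 + 3 = 34)
A = 2954 (A = -6 + (1306 - 1*(-1654)) = -6 + (1306 + 1654) = -6 + 2960 = 2954)
E(T, D) = (2 + D)**2
L = -2715 (L = 6 + (-3566 + 845) = 6 - 2721 = -2715)
(E(M, O(9, -4)) + A)/L = ((2 - 7)**2 + 2954)/(-2715) = ((-5)**2 + 2954)*(-1/2715) = (25 + 2954)*(-1/2715) = 2979*(-1/2715) = -993/905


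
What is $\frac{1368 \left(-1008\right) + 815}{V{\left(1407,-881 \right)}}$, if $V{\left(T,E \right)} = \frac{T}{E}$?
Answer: $\frac{1214131649}{1407} \approx 8.6292 \cdot 10^{5}$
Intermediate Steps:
$\frac{1368 \left(-1008\right) + 815}{V{\left(1407,-881 \right)}} = \frac{1368 \left(-1008\right) + 815}{1407 \frac{1}{-881}} = \frac{-1378944 + 815}{1407 \left(- \frac{1}{881}\right)} = - \frac{1378129}{- \frac{1407}{881}} = \left(-1378129\right) \left(- \frac{881}{1407}\right) = \frac{1214131649}{1407}$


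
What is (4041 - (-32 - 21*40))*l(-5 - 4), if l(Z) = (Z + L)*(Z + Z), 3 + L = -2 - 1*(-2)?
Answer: 1061208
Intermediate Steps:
L = -3 (L = -3 + (-2 - 1*(-2)) = -3 + (-2 + 2) = -3 + 0 = -3)
l(Z) = 2*Z*(-3 + Z) (l(Z) = (Z - 3)*(Z + Z) = (-3 + Z)*(2*Z) = 2*Z*(-3 + Z))
(4041 - (-32 - 21*40))*l(-5 - 4) = (4041 - (-32 - 21*40))*(2*(-5 - 4)*(-3 + (-5 - 4))) = (4041 - (-32 - 840))*(2*(-9)*(-3 - 9)) = (4041 - 1*(-872))*(2*(-9)*(-12)) = (4041 + 872)*216 = 4913*216 = 1061208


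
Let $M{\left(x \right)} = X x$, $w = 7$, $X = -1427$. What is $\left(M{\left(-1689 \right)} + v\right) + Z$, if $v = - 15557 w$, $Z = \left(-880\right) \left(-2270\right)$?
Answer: $4298904$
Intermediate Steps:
$Z = 1997600$
$v = -108899$ ($v = \left(-15557\right) 7 = -108899$)
$M{\left(x \right)} = - 1427 x$
$\left(M{\left(-1689 \right)} + v\right) + Z = \left(\left(-1427\right) \left(-1689\right) - 108899\right) + 1997600 = \left(2410203 - 108899\right) + 1997600 = 2301304 + 1997600 = 4298904$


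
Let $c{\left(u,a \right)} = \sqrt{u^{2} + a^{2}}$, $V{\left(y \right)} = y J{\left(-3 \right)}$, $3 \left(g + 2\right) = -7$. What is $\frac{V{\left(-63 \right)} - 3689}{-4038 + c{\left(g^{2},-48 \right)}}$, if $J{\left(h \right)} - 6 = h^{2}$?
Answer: $\frac{1515679452}{1320525779} + \frac{41706 \sqrt{215185}}{1320525779} \approx 1.1624$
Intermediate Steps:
$g = - \frac{13}{3}$ ($g = -2 + \frac{1}{3} \left(-7\right) = -2 - \frac{7}{3} = - \frac{13}{3} \approx -4.3333$)
$J{\left(h \right)} = 6 + h^{2}$
$V{\left(y \right)} = 15 y$ ($V{\left(y \right)} = y \left(6 + \left(-3\right)^{2}\right) = y \left(6 + 9\right) = y 15 = 15 y$)
$c{\left(u,a \right)} = \sqrt{a^{2} + u^{2}}$
$\frac{V{\left(-63 \right)} - 3689}{-4038 + c{\left(g^{2},-48 \right)}} = \frac{15 \left(-63\right) - 3689}{-4038 + \sqrt{\left(-48\right)^{2} + \left(\left(- \frac{13}{3}\right)^{2}\right)^{2}}} = \frac{-945 - 3689}{-4038 + \sqrt{2304 + \left(\frac{169}{9}\right)^{2}}} = - \frac{4634}{-4038 + \sqrt{2304 + \frac{28561}{81}}} = - \frac{4634}{-4038 + \sqrt{\frac{215185}{81}}} = - \frac{4634}{-4038 + \frac{\sqrt{215185}}{9}}$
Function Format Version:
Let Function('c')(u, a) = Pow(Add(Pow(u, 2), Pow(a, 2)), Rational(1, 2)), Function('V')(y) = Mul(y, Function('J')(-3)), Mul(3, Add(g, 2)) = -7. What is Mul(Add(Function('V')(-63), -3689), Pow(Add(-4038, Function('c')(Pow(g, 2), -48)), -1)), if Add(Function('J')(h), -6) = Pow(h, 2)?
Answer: Add(Rational(1515679452, 1320525779), Mul(Rational(41706, 1320525779), Pow(215185, Rational(1, 2)))) ≈ 1.1624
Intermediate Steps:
g = Rational(-13, 3) (g = Add(-2, Mul(Rational(1, 3), -7)) = Add(-2, Rational(-7, 3)) = Rational(-13, 3) ≈ -4.3333)
Function('J')(h) = Add(6, Pow(h, 2))
Function('V')(y) = Mul(15, y) (Function('V')(y) = Mul(y, Add(6, Pow(-3, 2))) = Mul(y, Add(6, 9)) = Mul(y, 15) = Mul(15, y))
Function('c')(u, a) = Pow(Add(Pow(a, 2), Pow(u, 2)), Rational(1, 2))
Mul(Add(Function('V')(-63), -3689), Pow(Add(-4038, Function('c')(Pow(g, 2), -48)), -1)) = Mul(Add(Mul(15, -63), -3689), Pow(Add(-4038, Pow(Add(Pow(-48, 2), Pow(Pow(Rational(-13, 3), 2), 2)), Rational(1, 2))), -1)) = Mul(Add(-945, -3689), Pow(Add(-4038, Pow(Add(2304, Pow(Rational(169, 9), 2)), Rational(1, 2))), -1)) = Mul(-4634, Pow(Add(-4038, Pow(Add(2304, Rational(28561, 81)), Rational(1, 2))), -1)) = Mul(-4634, Pow(Add(-4038, Pow(Rational(215185, 81), Rational(1, 2))), -1)) = Mul(-4634, Pow(Add(-4038, Mul(Rational(1, 9), Pow(215185, Rational(1, 2)))), -1))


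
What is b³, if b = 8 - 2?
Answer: 216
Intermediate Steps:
b = 6
b³ = 6³ = 216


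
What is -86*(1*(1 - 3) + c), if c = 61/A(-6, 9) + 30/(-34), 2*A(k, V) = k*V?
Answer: 202960/459 ≈ 442.18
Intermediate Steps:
A(k, V) = V*k/2 (A(k, V) = (k*V)/2 = (V*k)/2 = V*k/2)
c = -1442/459 (c = 61/(((1/2)*9*(-6))) + 30/(-34) = 61/(-27) + 30*(-1/34) = 61*(-1/27) - 15/17 = -61/27 - 15/17 = -1442/459 ≈ -3.1416)
-86*(1*(1 - 3) + c) = -86*(1*(1 - 3) - 1442/459) = -86*(1*(-2) - 1442/459) = -86*(-2 - 1442/459) = -86*(-2360/459) = 202960/459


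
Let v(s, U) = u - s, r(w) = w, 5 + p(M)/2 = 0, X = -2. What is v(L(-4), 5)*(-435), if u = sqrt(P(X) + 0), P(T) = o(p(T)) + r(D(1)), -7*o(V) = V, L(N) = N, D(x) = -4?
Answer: -1740 - 1305*I*sqrt(14)/7 ≈ -1740.0 - 697.55*I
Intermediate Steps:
p(M) = -10 (p(M) = -10 + 2*0 = -10 + 0 = -10)
o(V) = -V/7
P(T) = -18/7 (P(T) = -1/7*(-10) - 4 = 10/7 - 4 = -18/7)
u = 3*I*sqrt(14)/7 (u = sqrt(-18/7 + 0) = sqrt(-18/7) = 3*I*sqrt(14)/7 ≈ 1.6036*I)
v(s, U) = -s + 3*I*sqrt(14)/7 (v(s, U) = 3*I*sqrt(14)/7 - s = -s + 3*I*sqrt(14)/7)
v(L(-4), 5)*(-435) = (-1*(-4) + 3*I*sqrt(14)/7)*(-435) = (4 + 3*I*sqrt(14)/7)*(-435) = -1740 - 1305*I*sqrt(14)/7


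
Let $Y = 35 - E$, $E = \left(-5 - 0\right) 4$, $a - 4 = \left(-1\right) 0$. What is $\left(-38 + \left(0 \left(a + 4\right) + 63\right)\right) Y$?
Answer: $1375$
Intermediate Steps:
$a = 4$ ($a = 4 - 0 = 4 + 0 = 4$)
$E = -20$ ($E = \left(-5 + 0\right) 4 = \left(-5\right) 4 = -20$)
$Y = 55$ ($Y = 35 - -20 = 35 + 20 = 55$)
$\left(-38 + \left(0 \left(a + 4\right) + 63\right)\right) Y = \left(-38 + \left(0 \left(4 + 4\right) + 63\right)\right) 55 = \left(-38 + \left(0 \cdot 8 + 63\right)\right) 55 = \left(-38 + \left(0 + 63\right)\right) 55 = \left(-38 + 63\right) 55 = 25 \cdot 55 = 1375$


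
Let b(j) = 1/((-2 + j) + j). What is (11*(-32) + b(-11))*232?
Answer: -245021/3 ≈ -81674.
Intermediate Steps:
b(j) = 1/(-2 + 2*j)
(11*(-32) + b(-11))*232 = (11*(-32) + 1/(2*(-1 - 11)))*232 = (-352 + (1/2)/(-12))*232 = (-352 + (1/2)*(-1/12))*232 = (-352 - 1/24)*232 = -8449/24*232 = -245021/3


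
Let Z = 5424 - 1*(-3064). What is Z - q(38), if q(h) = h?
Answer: 8450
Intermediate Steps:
Z = 8488 (Z = 5424 + 3064 = 8488)
Z - q(38) = 8488 - 1*38 = 8488 - 38 = 8450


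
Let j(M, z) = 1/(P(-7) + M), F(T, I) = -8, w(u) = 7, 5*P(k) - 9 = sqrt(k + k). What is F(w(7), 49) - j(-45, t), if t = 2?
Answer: -37228/4667 + I*sqrt(14)/9334 ≈ -7.9769 + 0.00040086*I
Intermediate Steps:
P(k) = 9/5 + sqrt(2)*sqrt(k)/5 (P(k) = 9/5 + sqrt(k + k)/5 = 9/5 + sqrt(2*k)/5 = 9/5 + (sqrt(2)*sqrt(k))/5 = 9/5 + sqrt(2)*sqrt(k)/5)
j(M, z) = 1/(9/5 + M + I*sqrt(14)/5) (j(M, z) = 1/((9/5 + sqrt(2)*sqrt(-7)/5) + M) = 1/((9/5 + sqrt(2)*(I*sqrt(7))/5) + M) = 1/((9/5 + I*sqrt(14)/5) + M) = 1/(9/5 + M + I*sqrt(14)/5))
F(w(7), 49) - j(-45, t) = -8 - 5/(9 + 5*(-45) + I*sqrt(14)) = -8 - 5/(9 - 225 + I*sqrt(14)) = -8 - 5/(-216 + I*sqrt(14))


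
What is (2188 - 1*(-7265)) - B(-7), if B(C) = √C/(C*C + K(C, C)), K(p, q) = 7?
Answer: 9453 - I*√7/56 ≈ 9453.0 - 0.047246*I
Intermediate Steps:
B(C) = √C/(7 + C²) (B(C) = √C/(C*C + 7) = √C/(C² + 7) = √C/(7 + C²))
(2188 - 1*(-7265)) - B(-7) = (2188 - 1*(-7265)) - √(-7)/(7 + (-7)²) = (2188 + 7265) - I*√7/(7 + 49) = 9453 - I*√7/56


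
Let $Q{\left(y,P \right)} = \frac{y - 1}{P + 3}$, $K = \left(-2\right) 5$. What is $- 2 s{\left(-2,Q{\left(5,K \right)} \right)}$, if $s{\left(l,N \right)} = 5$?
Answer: $-10$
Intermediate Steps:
$K = -10$
$Q{\left(y,P \right)} = \frac{-1 + y}{3 + P}$
$- 2 s{\left(-2,Q{\left(5,K \right)} \right)} = \left(-2\right) 5 = -10$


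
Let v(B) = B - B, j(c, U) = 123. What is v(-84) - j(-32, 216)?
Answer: -123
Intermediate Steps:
v(B) = 0
v(-84) - j(-32, 216) = 0 - 1*123 = 0 - 123 = -123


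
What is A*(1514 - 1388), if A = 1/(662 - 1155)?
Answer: -126/493 ≈ -0.25558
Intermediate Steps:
A = -1/493 (A = 1/(-493) = -1/493 ≈ -0.0020284)
A*(1514 - 1388) = -(1514 - 1388)/493 = -1/493*126 = -126/493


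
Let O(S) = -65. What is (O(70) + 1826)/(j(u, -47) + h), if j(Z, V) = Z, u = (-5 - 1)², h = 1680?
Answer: 587/572 ≈ 1.0262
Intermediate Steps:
u = 36 (u = (-6)² = 36)
(O(70) + 1826)/(j(u, -47) + h) = (-65 + 1826)/(36 + 1680) = 1761/1716 = 1761*(1/1716) = 587/572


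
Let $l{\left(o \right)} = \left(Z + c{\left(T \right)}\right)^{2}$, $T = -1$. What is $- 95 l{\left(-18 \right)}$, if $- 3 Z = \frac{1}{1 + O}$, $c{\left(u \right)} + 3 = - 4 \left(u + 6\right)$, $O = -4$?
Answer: $- \frac{4031420}{81} \approx -49771.0$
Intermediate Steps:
$c{\left(u \right)} = -27 - 4 u$ ($c{\left(u \right)} = -3 - 4 \left(u + 6\right) = -3 - 4 \left(6 + u\right) = -3 - \left(24 + 4 u\right) = -27 - 4 u$)
$Z = \frac{1}{9}$ ($Z = - \frac{1}{3 \left(1 - 4\right)} = - \frac{1}{3 \left(-3\right)} = \left(- \frac{1}{3}\right) \left(- \frac{1}{3}\right) = \frac{1}{9} \approx 0.11111$)
$l{\left(o \right)} = \frac{42436}{81}$ ($l{\left(o \right)} = \left(\frac{1}{9} - 23\right)^{2} = \left(- \frac{206}{9}\right)^{2} = \frac{42436}{81}$)
$- 95 l{\left(-18 \right)} = \left(-95\right) \frac{42436}{81} = - \frac{4031420}{81}$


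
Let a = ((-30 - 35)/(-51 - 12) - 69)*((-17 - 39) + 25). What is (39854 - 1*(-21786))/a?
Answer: 1941660/66371 ≈ 29.255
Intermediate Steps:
a = 132742/63 (a = (-65/(-63) - 69)*(-56 + 25) = (-65*(-1/63) - 69)*(-31) = (65/63 - 69)*(-31) = -4282/63*(-31) = 132742/63 ≈ 2107.0)
(39854 - 1*(-21786))/a = (39854 - 1*(-21786))/(132742/63) = (39854 + 21786)*(63/132742) = 61640*(63/132742) = 1941660/66371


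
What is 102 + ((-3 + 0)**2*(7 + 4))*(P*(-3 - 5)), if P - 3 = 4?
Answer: -5442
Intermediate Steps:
P = 7 (P = 3 + 4 = 7)
102 + ((-3 + 0)**2*(7 + 4))*(P*(-3 - 5)) = 102 + ((-3 + 0)**2*(7 + 4))*(7*(-3 - 5)) = 102 + ((-3)**2*11)*(7*(-8)) = 102 + (9*11)*(-56) = 102 + 99*(-56) = 102 - 5544 = -5442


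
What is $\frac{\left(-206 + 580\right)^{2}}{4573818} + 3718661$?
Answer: $\frac{8504239378787}{2286909} \approx 3.7187 \cdot 10^{6}$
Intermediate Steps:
$\frac{\left(-206 + 580\right)^{2}}{4573818} + 3718661 = 374^{2} \cdot \frac{1}{4573818} + 3718661 = 139876 \cdot \frac{1}{4573818} + 3718661 = \frac{69938}{2286909} + 3718661 = \frac{8504239378787}{2286909}$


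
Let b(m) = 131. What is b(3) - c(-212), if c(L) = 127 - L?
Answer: -208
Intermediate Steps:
b(3) - c(-212) = 131 - (127 - 1*(-212)) = 131 - (127 + 212) = 131 - 1*339 = 131 - 339 = -208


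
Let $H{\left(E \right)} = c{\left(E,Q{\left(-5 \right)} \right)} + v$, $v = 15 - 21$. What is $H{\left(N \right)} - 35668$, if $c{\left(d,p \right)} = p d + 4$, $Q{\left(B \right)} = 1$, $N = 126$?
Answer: $-35544$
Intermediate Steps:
$c{\left(d,p \right)} = 4 + d p$ ($c{\left(d,p \right)} = d p + 4 = 4 + d p$)
$v = -6$
$H{\left(E \right)} = -2 + E$ ($H{\left(E \right)} = \left(4 + E 1\right) - 6 = \left(4 + E\right) - 6 = -2 + E$)
$H{\left(N \right)} - 35668 = \left(-2 + 126\right) - 35668 = 124 - 35668 = -35544$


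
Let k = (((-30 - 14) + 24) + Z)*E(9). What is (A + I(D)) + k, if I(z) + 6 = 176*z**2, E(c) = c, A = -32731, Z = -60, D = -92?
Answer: 1456207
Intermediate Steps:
I(z) = -6 + 176*z**2
k = -720 (k = (((-30 - 14) + 24) - 60)*9 = ((-44 + 24) - 60)*9 = (-20 - 60)*9 = -80*9 = -720)
(A + I(D)) + k = (-32731 + (-6 + 176*(-92)**2)) - 720 = (-32731 + (-6 + 176*8464)) - 720 = (-32731 + (-6 + 1489664)) - 720 = (-32731 + 1489658) - 720 = 1456927 - 720 = 1456207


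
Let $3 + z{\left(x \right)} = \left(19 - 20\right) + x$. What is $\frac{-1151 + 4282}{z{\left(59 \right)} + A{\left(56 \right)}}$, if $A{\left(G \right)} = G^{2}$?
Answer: $\frac{3131}{3191} \approx 0.9812$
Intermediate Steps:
$z{\left(x \right)} = -4 + x$ ($z{\left(x \right)} = -3 + \left(\left(19 - 20\right) + x\right) = -3 + \left(-1 + x\right) = -4 + x$)
$\frac{-1151 + 4282}{z{\left(59 \right)} + A{\left(56 \right)}} = \frac{-1151 + 4282}{\left(-4 + 59\right) + 56^{2}} = \frac{3131}{55 + 3136} = \frac{3131}{3191}$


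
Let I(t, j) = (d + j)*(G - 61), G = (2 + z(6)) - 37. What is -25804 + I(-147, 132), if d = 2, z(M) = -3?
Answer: -39070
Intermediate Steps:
G = -38 (G = (2 - 3) - 37 = -1 - 37 = -38)
I(t, j) = -198 - 99*j (I(t, j) = (2 + j)*(-38 - 61) = (2 + j)*(-99) = -198 - 99*j)
-25804 + I(-147, 132) = -25804 + (-198 - 99*132) = -25804 + (-198 - 13068) = -25804 - 13266 = -39070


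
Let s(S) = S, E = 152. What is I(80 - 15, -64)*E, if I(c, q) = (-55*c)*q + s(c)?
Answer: 34787480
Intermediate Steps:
I(c, q) = c - 55*c*q (I(c, q) = (-55*c)*q + c = -55*c*q + c = c - 55*c*q)
I(80 - 15, -64)*E = ((80 - 15)*(1 - 55*(-64)))*152 = (65*(1 + 3520))*152 = (65*3521)*152 = 228865*152 = 34787480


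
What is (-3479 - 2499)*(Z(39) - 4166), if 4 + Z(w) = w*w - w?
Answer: 16068864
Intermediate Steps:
Z(w) = -4 + w² - w (Z(w) = -4 + (w*w - w) = -4 + (w² - w) = -4 + w² - w)
(-3479 - 2499)*(Z(39) - 4166) = (-3479 - 2499)*((-4 + 39² - 1*39) - 4166) = -5978*((-4 + 1521 - 39) - 4166) = -5978*(1478 - 4166) = -5978*(-2688) = 16068864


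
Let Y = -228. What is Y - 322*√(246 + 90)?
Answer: -228 - 1288*√21 ≈ -6130.4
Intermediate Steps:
Y - 322*√(246 + 90) = -228 - 322*√(246 + 90) = -228 - 1288*√21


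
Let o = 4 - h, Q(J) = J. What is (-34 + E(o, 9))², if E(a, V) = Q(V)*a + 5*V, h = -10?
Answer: 18769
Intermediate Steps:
o = 14 (o = 4 - 1*(-10) = 4 + 10 = 14)
E(a, V) = 5*V + V*a (E(a, V) = V*a + 5*V = 5*V + V*a)
(-34 + E(o, 9))² = (-34 + 9*(5 + 14))² = (-34 + 9*19)² = (-34 + 171)² = 137² = 18769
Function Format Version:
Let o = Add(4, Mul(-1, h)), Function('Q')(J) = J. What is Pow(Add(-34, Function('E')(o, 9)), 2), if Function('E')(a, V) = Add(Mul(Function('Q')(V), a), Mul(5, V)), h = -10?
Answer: 18769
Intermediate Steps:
o = 14 (o = Add(4, Mul(-1, -10)) = Add(4, 10) = 14)
Function('E')(a, V) = Add(Mul(5, V), Mul(V, a)) (Function('E')(a, V) = Add(Mul(V, a), Mul(5, V)) = Add(Mul(5, V), Mul(V, a)))
Pow(Add(-34, Function('E')(o, 9)), 2) = Pow(Add(-34, Mul(9, Add(5, 14))), 2) = Pow(Add(-34, Mul(9, 19)), 2) = Pow(Add(-34, 171), 2) = Pow(137, 2) = 18769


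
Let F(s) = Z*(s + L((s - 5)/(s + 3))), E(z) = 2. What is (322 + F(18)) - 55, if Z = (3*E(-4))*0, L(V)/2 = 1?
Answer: 267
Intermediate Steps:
L(V) = 2 (L(V) = 2*1 = 2)
Z = 0 (Z = (3*2)*0 = 6*0 = 0)
F(s) = 0 (F(s) = 0*(s + 2) = 0*(2 + s) = 0)
(322 + F(18)) - 55 = (322 + 0) - 55 = 322 - 55 = 267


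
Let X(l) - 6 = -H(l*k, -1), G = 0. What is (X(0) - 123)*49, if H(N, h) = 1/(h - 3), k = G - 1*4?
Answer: -22883/4 ≈ -5720.8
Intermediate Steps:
k = -4 (k = 0 - 1*4 = 0 - 4 = -4)
H(N, h) = 1/(-3 + h)
X(l) = 25/4 (X(l) = 6 - 1/(-3 - 1) = 6 - 1/(-4) = 6 - 1*(-¼) = 6 + ¼ = 25/4)
(X(0) - 123)*49 = (25/4 - 123)*49 = -467/4*49 = -22883/4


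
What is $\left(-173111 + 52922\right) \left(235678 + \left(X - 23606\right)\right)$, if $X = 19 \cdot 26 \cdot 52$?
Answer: $-28576136640$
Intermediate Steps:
$X = 25688$ ($X = 494 \cdot 52 = 25688$)
$\left(-173111 + 52922\right) \left(235678 + \left(X - 23606\right)\right) = \left(-173111 + 52922\right) \left(235678 + \left(25688 - 23606\right)\right) = - 120189 \left(235678 + 2082\right) = \left(-120189\right) 237760 = -28576136640$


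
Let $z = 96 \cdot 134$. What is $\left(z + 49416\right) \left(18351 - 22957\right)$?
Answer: $-286861680$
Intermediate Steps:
$z = 12864$
$\left(z + 49416\right) \left(18351 - 22957\right) = \left(12864 + 49416\right) \left(18351 - 22957\right) = 62280 \left(-4606\right) = -286861680$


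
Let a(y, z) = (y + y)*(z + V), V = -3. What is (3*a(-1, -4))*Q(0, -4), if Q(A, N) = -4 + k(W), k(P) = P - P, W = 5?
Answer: -168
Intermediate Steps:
k(P) = 0
Q(A, N) = -4 (Q(A, N) = -4 + 0 = -4)
a(y, z) = 2*y*(-3 + z) (a(y, z) = (y + y)*(z - 3) = (2*y)*(-3 + z) = 2*y*(-3 + z))
(3*a(-1, -4))*Q(0, -4) = (3*(2*(-1)*(-3 - 4)))*(-4) = (3*(2*(-1)*(-7)))*(-4) = (3*14)*(-4) = 42*(-4) = -168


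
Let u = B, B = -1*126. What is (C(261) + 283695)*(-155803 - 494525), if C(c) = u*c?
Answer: -163108115352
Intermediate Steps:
B = -126
u = -126
C(c) = -126*c
(C(261) + 283695)*(-155803 - 494525) = (-126*261 + 283695)*(-155803 - 494525) = (-32886 + 283695)*(-650328) = 250809*(-650328) = -163108115352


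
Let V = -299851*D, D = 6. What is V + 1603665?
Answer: -195441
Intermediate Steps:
V = -1799106 (V = -299851*6 = -1799106)
V + 1603665 = -1799106 + 1603665 = -195441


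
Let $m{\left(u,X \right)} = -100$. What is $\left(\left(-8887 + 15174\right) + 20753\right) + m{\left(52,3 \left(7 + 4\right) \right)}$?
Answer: $26940$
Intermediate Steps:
$\left(\left(-8887 + 15174\right) + 20753\right) + m{\left(52,3 \left(7 + 4\right) \right)} = \left(\left(-8887 + 15174\right) + 20753\right) - 100 = \left(6287 + 20753\right) - 100 = 27040 - 100 = 26940$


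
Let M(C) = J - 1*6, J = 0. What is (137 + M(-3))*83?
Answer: 10873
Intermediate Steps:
M(C) = -6 (M(C) = 0 - 1*6 = 0 - 6 = -6)
(137 + M(-3))*83 = (137 - 6)*83 = 131*83 = 10873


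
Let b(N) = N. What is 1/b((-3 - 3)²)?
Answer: 1/36 ≈ 0.027778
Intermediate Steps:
1/b((-3 - 3)²) = 1/((-3 - 3)²) = 1/((-6)²) = 1/36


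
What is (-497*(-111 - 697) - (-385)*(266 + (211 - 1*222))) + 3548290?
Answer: 4048041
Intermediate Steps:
(-497*(-111 - 697) - (-385)*(266 + (211 - 1*222))) + 3548290 = (-497*(-808) - (-385)*(266 + (211 - 222))) + 3548290 = (401576 - (-385)*(266 - 11)) + 3548290 = (401576 - (-385)*255) + 3548290 = (401576 - 1*(-98175)) + 3548290 = (401576 + 98175) + 3548290 = 499751 + 3548290 = 4048041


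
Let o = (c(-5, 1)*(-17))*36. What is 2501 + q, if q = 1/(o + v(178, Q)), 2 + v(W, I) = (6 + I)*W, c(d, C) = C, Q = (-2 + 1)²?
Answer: 1580633/632 ≈ 2501.0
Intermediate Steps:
Q = 1 (Q = (-1)² = 1)
v(W, I) = -2 + W*(6 + I) (v(W, I) = -2 + (6 + I)*W = -2 + W*(6 + I))
o = -612 (o = (1*(-17))*36 = -17*36 = -612)
q = 1/632 (q = 1/(-612 + (-2 + 6*178 + 1*178)) = 1/(-612 + (-2 + 1068 + 178)) = 1/(-612 + 1244) = 1/632 ≈ 0.0015823)
2501 + q = 2501 + 1/632 = 1580633/632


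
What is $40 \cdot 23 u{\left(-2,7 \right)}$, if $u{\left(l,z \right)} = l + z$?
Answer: $4600$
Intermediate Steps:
$40 \cdot 23 u{\left(-2,7 \right)} = 40 \cdot 23 \left(-2 + 7\right) = 920 \cdot 5 = 4600$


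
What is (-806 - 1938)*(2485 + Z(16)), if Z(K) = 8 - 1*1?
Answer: -6838048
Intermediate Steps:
Z(K) = 7 (Z(K) = 8 - 1 = 7)
(-806 - 1938)*(2485 + Z(16)) = (-806 - 1938)*(2485 + 7) = -2744*2492 = -6838048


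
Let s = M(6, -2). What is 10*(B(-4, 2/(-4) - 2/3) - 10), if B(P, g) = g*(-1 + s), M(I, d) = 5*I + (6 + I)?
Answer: -1735/3 ≈ -578.33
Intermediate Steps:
M(I, d) = 6 + 6*I
s = 42 (s = 6 + 6*6 = 6 + 36 = 42)
B(P, g) = 41*g (B(P, g) = g*(-1 + 42) = g*41 = 41*g)
10*(B(-4, 2/(-4) - 2/3) - 10) = 10*(41*(2/(-4) - 2/3) - 10) = 10*(41*(2*(-1/4) - 2*1/3) - 10) = 10*(41*(-1/2 - 2/3) - 10) = 10*(41*(-7/6) - 10) = 10*(-287/6 - 10) = 10*(-347/6) = -1735/3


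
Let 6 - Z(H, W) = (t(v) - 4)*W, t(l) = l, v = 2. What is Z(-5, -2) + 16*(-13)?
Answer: -206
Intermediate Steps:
Z(H, W) = 6 + 2*W (Z(H, W) = 6 - (2 - 4)*W = 6 - (-2)*W = 6 + 2*W)
Z(-5, -2) + 16*(-13) = (6 + 2*(-2)) + 16*(-13) = (6 - 4) - 208 = 2 - 208 = -206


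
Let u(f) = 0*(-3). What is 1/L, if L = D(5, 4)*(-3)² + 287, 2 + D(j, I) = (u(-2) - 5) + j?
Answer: 1/269 ≈ 0.0037175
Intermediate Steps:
u(f) = 0
D(j, I) = -7 + j (D(j, I) = -2 + ((0 - 5) + j) = -2 + (-5 + j) = -7 + j)
L = 269 (L = (-7 + 5)*(-3)² + 287 = -2*9 + 287 = -18 + 287 = 269)
1/L = 1/269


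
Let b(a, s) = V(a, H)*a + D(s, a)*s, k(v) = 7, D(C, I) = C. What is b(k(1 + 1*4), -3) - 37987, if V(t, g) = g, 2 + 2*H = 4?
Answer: -37971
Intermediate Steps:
H = 1 (H = -1 + (1/2)*4 = -1 + 2 = 1)
b(a, s) = a + s**2 (b(a, s) = 1*a + s*s = a + s**2)
b(k(1 + 1*4), -3) - 37987 = (7 + (-3)**2) - 37987 = (7 + 9) - 37987 = 16 - 37987 = -37971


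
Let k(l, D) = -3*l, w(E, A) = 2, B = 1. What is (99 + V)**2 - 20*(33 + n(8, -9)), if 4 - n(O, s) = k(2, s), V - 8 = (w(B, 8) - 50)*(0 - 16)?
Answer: 764765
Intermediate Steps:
V = 776 (V = 8 + (2 - 50)*(0 - 16) = 8 - 48*(-16) = 8 + 768 = 776)
n(O, s) = 10 (n(O, s) = 4 - (-3)*2 = 4 - 1*(-6) = 4 + 6 = 10)
(99 + V)**2 - 20*(33 + n(8, -9)) = (99 + 776)**2 - 20*(33 + 10) = 875**2 - 20*43 = 765625 - 860 = 764765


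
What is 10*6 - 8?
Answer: 52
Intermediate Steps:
10*6 - 8 = 60 - 8 = 52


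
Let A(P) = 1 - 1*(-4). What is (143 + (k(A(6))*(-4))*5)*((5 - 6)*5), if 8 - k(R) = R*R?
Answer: -2415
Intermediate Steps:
A(P) = 5 (A(P) = 1 + 4 = 5)
k(R) = 8 - R² (k(R) = 8 - R*R = 8 - R²)
(143 + (k(A(6))*(-4))*5)*((5 - 6)*5) = (143 + ((8 - 1*5²)*(-4))*5)*((5 - 6)*5) = (143 + ((8 - 1*25)*(-4))*5)*(-1*5) = (143 + ((8 - 25)*(-4))*5)*(-5) = (143 - 17*(-4)*5)*(-5) = (143 + 68*5)*(-5) = (143 + 340)*(-5) = 483*(-5) = -2415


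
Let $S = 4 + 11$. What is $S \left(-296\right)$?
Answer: $-4440$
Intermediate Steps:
$S = 15$
$S \left(-296\right) = 15 \left(-296\right) = -4440$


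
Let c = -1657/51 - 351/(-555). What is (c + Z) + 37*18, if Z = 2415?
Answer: 28768657/9435 ≈ 3049.1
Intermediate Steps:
c = -300578/9435 (c = -1657*1/51 - 351*(-1/555) = -1657/51 + 117/185 = -300578/9435 ≈ -31.858)
(c + Z) + 37*18 = (-300578/9435 + 2415) + 37*18 = 22484947/9435 + 666 = 28768657/9435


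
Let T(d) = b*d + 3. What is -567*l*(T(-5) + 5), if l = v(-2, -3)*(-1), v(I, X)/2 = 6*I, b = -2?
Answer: -244944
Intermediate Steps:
v(I, X) = 12*I (v(I, X) = 2*(6*I) = 12*I)
T(d) = 3 - 2*d (T(d) = -2*d + 3 = 3 - 2*d)
l = 24 (l = (12*(-2))*(-1) = -24*(-1) = 24)
-567*l*(T(-5) + 5) = -13608*((3 - 2*(-5)) + 5) = -13608*((3 + 10) + 5) = -13608*(13 + 5) = -13608*18 = -567*432 = -244944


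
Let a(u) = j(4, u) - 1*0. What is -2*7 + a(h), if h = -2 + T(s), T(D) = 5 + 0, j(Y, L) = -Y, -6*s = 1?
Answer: -18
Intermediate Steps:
s = -1/6 (s = -1/6*1 = -1/6 ≈ -0.16667)
T(D) = 5
h = 3 (h = -2 + 5 = 3)
a(u) = -4 (a(u) = -1*4 - 1*0 = -4 + 0 = -4)
-2*7 + a(h) = -2*7 - 4 = -14 - 4 = -18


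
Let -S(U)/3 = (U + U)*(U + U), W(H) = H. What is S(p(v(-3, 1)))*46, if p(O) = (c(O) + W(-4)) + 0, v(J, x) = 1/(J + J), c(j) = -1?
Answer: -13800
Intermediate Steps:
v(J, x) = 1/(2*J)
p(O) = -5 (p(O) = (-1 - 4) + 0 = -5 + 0 = -5)
S(U) = -12*U² (S(U) = -3*(U + U)*(U + U) = -3*2*U*2*U = -12*U²)
S(p(v(-3, 1)))*46 = -12*(-5)²*46 = -12*25*46 = -300*46 = -13800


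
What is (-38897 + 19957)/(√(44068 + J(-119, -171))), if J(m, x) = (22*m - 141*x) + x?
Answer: -1894*√65390/6539 ≈ -74.067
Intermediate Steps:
J(m, x) = -140*x + 22*m (J(m, x) = (-141*x + 22*m) + x = -140*x + 22*m)
(-38897 + 19957)/(√(44068 + J(-119, -171))) = (-38897 + 19957)/(√(44068 + (-140*(-171) + 22*(-119)))) = -18940/√(44068 + (23940 - 2618)) = -18940/√(44068 + 21322) = -18940*√65390/65390 = -1894*√65390/6539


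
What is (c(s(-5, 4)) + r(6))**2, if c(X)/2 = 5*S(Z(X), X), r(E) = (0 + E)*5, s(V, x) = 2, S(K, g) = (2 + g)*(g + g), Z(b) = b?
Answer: 36100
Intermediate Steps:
S(K, g) = 2*g*(2 + g) (S(K, g) = (2 + g)*(2*g) = 2*g*(2 + g))
r(E) = 5*E (r(E) = E*5 = 5*E)
c(X) = 20*X*(2 + X) (c(X) = 2*(5*(2*X*(2 + X))) = 2*(10*X*(2 + X)) = 20*X*(2 + X))
(c(s(-5, 4)) + r(6))**2 = (20*2*(2 + 2) + 5*6)**2 = (20*2*4 + 30)**2 = (160 + 30)**2 = 190**2 = 36100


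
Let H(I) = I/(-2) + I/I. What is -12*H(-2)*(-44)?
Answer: 1056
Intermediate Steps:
H(I) = 1 - I/2 (H(I) = I*(-½) + 1 = -I/2 + 1 = 1 - I/2)
-12*H(-2)*(-44) = -12*(1 - ½*(-2))*(-44) = -12*(1 + 1)*(-44) = -12*2*(-44) = -24*(-44) = 1056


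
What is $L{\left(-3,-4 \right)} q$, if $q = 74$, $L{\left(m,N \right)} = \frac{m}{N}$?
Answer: $\frac{111}{2} \approx 55.5$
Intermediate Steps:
$L{\left(-3,-4 \right)} q = - \frac{3}{-4} \cdot 74 = \left(-3\right) \left(- \frac{1}{4}\right) 74 = \frac{3}{4} \cdot 74 = \frac{111}{2}$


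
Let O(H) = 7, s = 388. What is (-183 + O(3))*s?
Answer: -68288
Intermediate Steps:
(-183 + O(3))*s = (-183 + 7)*388 = -176*388 = -68288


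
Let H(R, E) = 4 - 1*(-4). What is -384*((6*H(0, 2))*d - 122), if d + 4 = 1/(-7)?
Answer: 862464/7 ≈ 1.2321e+5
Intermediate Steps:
H(R, E) = 8 (H(R, E) = 4 + 4 = 8)
d = -29/7 (d = -4 + 1/(-7) = -4 - ⅐ = -29/7 ≈ -4.1429)
-384*((6*H(0, 2))*d - 122) = -384*((6*8)*(-29/7) - 122) = -384*(48*(-29/7) - 122) = -384*(-1392/7 - 122) = -384*(-2246/7) = 862464/7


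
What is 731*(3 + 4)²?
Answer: 35819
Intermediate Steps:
731*(3 + 4)² = 731*7² = 731*49 = 35819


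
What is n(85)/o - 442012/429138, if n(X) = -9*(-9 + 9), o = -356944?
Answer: -221006/214569 ≈ -1.0300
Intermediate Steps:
n(X) = 0 (n(X) = -9*0 = 0)
n(85)/o - 442012/429138 = 0/(-356944) - 442012/429138 = 0*(-1/356944) - 442012*1/429138 = 0 - 221006/214569 = -221006/214569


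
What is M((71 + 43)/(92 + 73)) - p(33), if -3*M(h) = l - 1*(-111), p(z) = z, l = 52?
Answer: -262/3 ≈ -87.333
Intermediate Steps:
M(h) = -163/3 (M(h) = -(52 - 1*(-111))/3 = -(52 + 111)/3 = -1/3*163 = -163/3)
M((71 + 43)/(92 + 73)) - p(33) = -163/3 - 1*33 = -163/3 - 33 = -262/3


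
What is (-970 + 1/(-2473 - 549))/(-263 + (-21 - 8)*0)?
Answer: 2931341/794786 ≈ 3.6882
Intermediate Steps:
(-970 + 1/(-2473 - 549))/(-263 + (-21 - 8)*0) = (-970 + 1/(-3022))/(-263 - 29*0) = (-970 - 1/3022)/(-263 + 0) = -2931341/3022/(-263) = -2931341/3022*(-1/263) = 2931341/794786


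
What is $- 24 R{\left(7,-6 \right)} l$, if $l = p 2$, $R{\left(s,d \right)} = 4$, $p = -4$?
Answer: $768$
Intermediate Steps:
$l = -8$ ($l = \left(-4\right) 2 = -8$)
$- 24 R{\left(7,-6 \right)} l = \left(-24\right) 4 \left(-8\right) = \left(-96\right) \left(-8\right) = 768$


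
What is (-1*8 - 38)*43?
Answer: -1978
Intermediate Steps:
(-1*8 - 38)*43 = (-8 - 38)*43 = -46*43 = -1978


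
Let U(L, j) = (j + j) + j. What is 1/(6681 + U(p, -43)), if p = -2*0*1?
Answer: 1/6552 ≈ 0.00015263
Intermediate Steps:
p = 0 (p = 0*1 = 0)
U(L, j) = 3*j (U(L, j) = 2*j + j = 3*j)
1/(6681 + U(p, -43)) = 1/(6681 + 3*(-43)) = 1/(6681 - 129) = 1/6552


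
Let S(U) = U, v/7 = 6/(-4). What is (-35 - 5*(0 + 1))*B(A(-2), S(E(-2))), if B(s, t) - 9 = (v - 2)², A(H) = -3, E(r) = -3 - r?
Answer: -6610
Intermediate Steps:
v = -21/2 (v = 7*(6/(-4)) = 7*(6*(-¼)) = 7*(-3/2) = -21/2 ≈ -10.500)
B(s, t) = 661/4 (B(s, t) = 9 + (-21/2 - 2)² = 9 + (-25/2)² = 9 + 625/4 = 661/4)
(-35 - 5*(0 + 1))*B(A(-2), S(E(-2))) = (-35 - 5*(0 + 1))*(661/4) = (-35 - 5*1)*(661/4) = (-35 - 5)*(661/4) = -40*661/4 = -6610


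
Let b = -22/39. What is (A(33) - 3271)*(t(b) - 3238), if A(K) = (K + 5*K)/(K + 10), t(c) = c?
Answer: 17740028320/1677 ≈ 1.0578e+7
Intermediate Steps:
b = -22/39 (b = -22*1/39 = -22/39 ≈ -0.56410)
A(K) = 6*K/(10 + K) (A(K) = (6*K)/(10 + K) = 6*K/(10 + K))
(A(33) - 3271)*(t(b) - 3238) = (6*33/(10 + 33) - 3271)*(-22/39 - 3238) = (6*33/43 - 3271)*(-126304/39) = (6*33*(1/43) - 3271)*(-126304/39) = (198/43 - 3271)*(-126304/39) = -140455/43*(-126304/39) = 17740028320/1677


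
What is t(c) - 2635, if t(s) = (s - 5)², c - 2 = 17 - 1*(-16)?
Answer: -1735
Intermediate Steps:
c = 35 (c = 2 + (17 - 1*(-16)) = 2 + (17 + 16) = 2 + 33 = 35)
t(s) = (-5 + s)²
t(c) - 2635 = (-5 + 35)² - 2635 = 30² - 2635 = 900 - 2635 = -1735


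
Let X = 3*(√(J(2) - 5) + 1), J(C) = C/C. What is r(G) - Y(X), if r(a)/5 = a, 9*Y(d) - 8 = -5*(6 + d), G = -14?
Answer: -593/9 + 10*I/3 ≈ -65.889 + 3.3333*I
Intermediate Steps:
J(C) = 1
X = 3 + 6*I (X = 3*(√(1 - 5) + 1) = 3*(√(-4) + 1) = 3*(2*I + 1) = 3*(1 + 2*I) = 3 + 6*I ≈ 3.0 + 6.0*I)
Y(d) = -22/9 - 5*d/9 (Y(d) = 8/9 + (-5*(6 + d))/9 = 8/9 + (-30 - 5*d)/9 = 8/9 + (-10/3 - 5*d/9) = -22/9 - 5*d/9)
r(a) = 5*a
r(G) - Y(X) = 5*(-14) - (-22/9 - 5*(3 + 6*I)/9) = -70 - (-22/9 + (-5/3 - 10*I/3)) = -70 - (-37/9 - 10*I/3) = -70 + (37/9 + 10*I/3) = -593/9 + 10*I/3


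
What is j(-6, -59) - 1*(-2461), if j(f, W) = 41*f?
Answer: 2215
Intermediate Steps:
j(-6, -59) - 1*(-2461) = 41*(-6) - 1*(-2461) = -246 + 2461 = 2215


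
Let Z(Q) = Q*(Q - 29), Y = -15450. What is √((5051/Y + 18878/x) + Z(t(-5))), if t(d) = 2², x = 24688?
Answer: I*√9053230122778278/9535740 ≈ 9.9781*I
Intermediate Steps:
t(d) = 4
Z(Q) = Q*(-29 + Q)
√((5051/Y + 18878/x) + Z(t(-5))) = √((5051/(-15450) + 18878/24688) + 4*(-29 + 4)) = √((5051*(-1/15450) + 18878*(1/24688)) + 4*(-25)) = √((-5051/15450 + 9439/12344) - 100) = √(41741503/95357400 - 100) = √(-9493998497/95357400) = I*√9053230122778278/9535740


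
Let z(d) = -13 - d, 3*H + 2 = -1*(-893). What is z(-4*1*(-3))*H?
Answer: -7425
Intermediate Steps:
H = 297 (H = -2/3 + (-1*(-893))/3 = -2/3 + (1/3)*893 = -2/3 + 893/3 = 297)
z(-4*1*(-3))*H = (-13 - (-4*1)*(-3))*297 = (-13 - (-4)*(-3))*297 = (-13 - 1*12)*297 = (-13 - 12)*297 = -25*297 = -7425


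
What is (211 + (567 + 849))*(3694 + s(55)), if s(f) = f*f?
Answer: 10931813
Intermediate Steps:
s(f) = f²
(211 + (567 + 849))*(3694 + s(55)) = (211 + (567 + 849))*(3694 + 55²) = (211 + 1416)*(3694 + 3025) = 1627*6719 = 10931813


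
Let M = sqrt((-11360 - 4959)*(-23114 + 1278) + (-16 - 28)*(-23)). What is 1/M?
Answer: sqrt(89085674)/178171348 ≈ 5.2974e-5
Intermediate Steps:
M = 2*sqrt(89085674) (M = sqrt(-16319*(-21836) - 44*(-23)) = sqrt(356341684 + 1012) = sqrt(356342696) = 2*sqrt(89085674) ≈ 18877.)
1/M = 1/(2*sqrt(89085674)) = sqrt(89085674)/178171348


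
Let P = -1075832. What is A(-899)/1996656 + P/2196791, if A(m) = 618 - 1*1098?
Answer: -44773351614/91379915227 ≈ -0.48997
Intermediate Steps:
A(m) = -480 (A(m) = 618 - 1098 = -480)
A(-899)/1996656 + P/2196791 = -480/1996656 - 1075832/2196791 = -480*1/1996656 - 1075832*1/2196791 = -10/41597 - 1075832/2196791 = -44773351614/91379915227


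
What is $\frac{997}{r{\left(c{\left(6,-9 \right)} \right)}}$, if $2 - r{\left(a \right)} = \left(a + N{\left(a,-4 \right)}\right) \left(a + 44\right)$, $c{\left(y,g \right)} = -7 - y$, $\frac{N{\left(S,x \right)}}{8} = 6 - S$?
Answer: $- \frac{997}{4307} \approx -0.23148$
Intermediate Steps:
$N{\left(S,x \right)} = 48 - 8 S$ ($N{\left(S,x \right)} = 8 \left(6 - S\right) = 48 - 8 S$)
$r{\left(a \right)} = 2 - \left(44 + a\right) \left(48 - 7 a\right)$ ($r{\left(a \right)} = 2 - \left(a - \left(-48 + 8 a\right)\right) \left(a + 44\right) = 2 - \left(48 - 7 a\right) \left(44 + a\right) = 2 - \left(44 + a\right) \left(48 - 7 a\right)$)
$\frac{997}{r{\left(c{\left(6,-9 \right)} \right)}} = \frac{997}{-2110 + 7 \left(-7 - 6\right)^{2} + 260 \left(-7 - 6\right)} = \frac{997}{-2110 + 7 \left(-13\right)^{2} + 260 \left(-13\right)} = \frac{997}{-2110 + 7 \cdot 169 - 3380} = \frac{997}{-2110 + 1183 - 3380} = \frac{997}{-4307} = 997 \left(- \frac{1}{4307}\right) = - \frac{997}{4307}$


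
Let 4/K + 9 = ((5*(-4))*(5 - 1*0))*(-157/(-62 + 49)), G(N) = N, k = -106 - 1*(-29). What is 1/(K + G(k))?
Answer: -15817/1217961 ≈ -0.012986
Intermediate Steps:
k = -77 (k = -106 + 29 = -77)
K = -52/15817 (K = 4/(-9 + ((5*(-4))*(5 - 1*0))*(-157/(-62 + 49))) = 4/(-9 + (-20*(5 + 0))*(-157/(-13))) = 4/(-9 + (-20*5)*(-157*(-1/13))) = 4/(-9 - 100*157/13) = 4/(-9 - 15700/13) = 4/(-15817/13) = 4*(-13/15817) = -52/15817 ≈ -0.0032876)
1/(K + G(k)) = 1/(-52/15817 - 77) = 1/(-1217961/15817) = -15817/1217961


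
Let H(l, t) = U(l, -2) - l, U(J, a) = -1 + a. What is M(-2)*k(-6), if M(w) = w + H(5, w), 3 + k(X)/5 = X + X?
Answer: 750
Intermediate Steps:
H(l, t) = -3 - l (H(l, t) = (-1 - 2) - l = -3 - l)
k(X) = -15 + 10*X (k(X) = -15 + 5*(X + X) = -15 + 5*(2*X) = -15 + 10*X)
M(w) = -8 + w (M(w) = w + (-3 - 1*5) = w + (-3 - 5) = w - 8 = -8 + w)
M(-2)*k(-6) = (-8 - 2)*(-15 + 10*(-6)) = -10*(-15 - 60) = -10*(-75) = 750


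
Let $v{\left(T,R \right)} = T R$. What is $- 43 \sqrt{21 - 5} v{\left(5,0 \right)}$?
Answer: $0$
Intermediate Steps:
$v{\left(T,R \right)} = R T$
$- 43 \sqrt{21 - 5} v{\left(5,0 \right)} = - 43 \sqrt{21 - 5} \cdot 0 \cdot 5 = - 43 \sqrt{16} \cdot 0 = \left(-43\right) 4 \cdot 0 = \left(-172\right) 0 = 0$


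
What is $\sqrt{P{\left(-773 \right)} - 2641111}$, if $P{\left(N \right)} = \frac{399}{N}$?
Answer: $\frac{i \sqrt{1578140723146}}{773} \approx 1625.2 i$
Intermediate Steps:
$\sqrt{P{\left(-773 \right)} - 2641111} = \sqrt{\frac{399}{-773} - 2641111} = \sqrt{399 \left(- \frac{1}{773}\right) - 2641111} = \sqrt{- \frac{399}{773} - 2641111} = \sqrt{- \frac{2041579202}{773}} = \frac{i \sqrt{1578140723146}}{773}$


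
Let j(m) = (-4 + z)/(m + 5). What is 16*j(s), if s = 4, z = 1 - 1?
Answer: -64/9 ≈ -7.1111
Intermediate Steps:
z = 0
j(m) = -4/(5 + m) (j(m) = (-4 + 0)/(m + 5) = -4/(5 + m))
16*j(s) = 16*(-4/(5 + 4)) = 16*(-4/9) = -64/9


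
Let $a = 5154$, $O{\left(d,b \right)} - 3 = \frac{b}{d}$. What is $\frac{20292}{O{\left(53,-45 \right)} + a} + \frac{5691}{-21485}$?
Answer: $\frac{1795949012}{489277905} \approx 3.6706$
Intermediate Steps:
$O{\left(d,b \right)} = 3 + \frac{b}{d}$
$\frac{20292}{O{\left(53,-45 \right)} + a} + \frac{5691}{-21485} = \frac{20292}{\left(3 - \frac{45}{53}\right) + 5154} + \frac{5691}{-21485} = \frac{20292}{\left(3 - \frac{45}{53}\right) + 5154} + 5691 \left(- \frac{1}{21485}\right) = \frac{20292}{\left(3 - \frac{45}{53}\right) + 5154} - \frac{5691}{21485} = \frac{20292}{\frac{114}{53} + 5154} - \frac{5691}{21485} = \frac{20292}{\frac{273276}{53}} - \frac{5691}{21485} = 20292 \cdot \frac{53}{273276} - \frac{5691}{21485} = \frac{89623}{22773} - \frac{5691}{21485} = \frac{1795949012}{489277905}$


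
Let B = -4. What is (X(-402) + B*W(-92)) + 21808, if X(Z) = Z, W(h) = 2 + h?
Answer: 21766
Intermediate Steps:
(X(-402) + B*W(-92)) + 21808 = (-402 - 4*(2 - 92)) + 21808 = (-402 - 4*(-90)) + 21808 = (-402 + 360) + 21808 = -42 + 21808 = 21766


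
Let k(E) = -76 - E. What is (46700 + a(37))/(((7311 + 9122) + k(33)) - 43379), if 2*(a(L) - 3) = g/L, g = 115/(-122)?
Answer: -421634569/244252540 ≈ -1.7262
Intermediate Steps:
g = -115/122 (g = 115*(-1/122) = -115/122 ≈ -0.94262)
a(L) = 3 - 115/(244*L) (a(L) = 3 + (-115/(122*L))/2 = 3 - 115/(244*L))
(46700 + a(37))/(((7311 + 9122) + k(33)) - 43379) = (46700 + (3 - 115/244/37))/(((7311 + 9122) + (-76 - 1*33)) - 43379) = (46700 + (3 - 115/244*1/37))/((16433 + (-76 - 33)) - 43379) = (46700 + (3 - 115/9028))/((16433 - 109) - 43379) = (46700 + 26969/9028)/(16324 - 43379) = (421634569/9028)/(-27055) = (421634569/9028)*(-1/27055) = -421634569/244252540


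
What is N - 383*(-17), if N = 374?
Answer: 6885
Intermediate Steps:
N - 383*(-17) = 374 - 383*(-17) = 374 + 6511 = 6885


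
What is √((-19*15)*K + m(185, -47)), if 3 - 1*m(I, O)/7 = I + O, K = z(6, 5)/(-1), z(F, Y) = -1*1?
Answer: I*√1230 ≈ 35.071*I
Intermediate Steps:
z(F, Y) = -1
K = 1 (K = -1/(-1) = -1*(-1) = 1)
m(I, O) = 21 - 7*I - 7*O (m(I, O) = 21 - 7*(I + O) = 21 + (-7*I - 7*O) = 21 - 7*I - 7*O)
√((-19*15)*K + m(185, -47)) = √(-19*15*1 + (21 - 7*185 - 7*(-47))) = √(-285*1 + (21 - 1295 + 329)) = √(-285 - 945) = √(-1230) = I*√1230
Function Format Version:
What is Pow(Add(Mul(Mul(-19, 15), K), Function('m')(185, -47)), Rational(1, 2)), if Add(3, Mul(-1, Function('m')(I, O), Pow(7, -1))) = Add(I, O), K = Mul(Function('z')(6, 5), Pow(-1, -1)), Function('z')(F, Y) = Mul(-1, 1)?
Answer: Mul(I, Pow(1230, Rational(1, 2))) ≈ Mul(35.071, I)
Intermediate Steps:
Function('z')(F, Y) = -1
K = 1 (K = Mul(-1, Pow(-1, -1)) = Mul(-1, -1) = 1)
Function('m')(I, O) = Add(21, Mul(-7, I), Mul(-7, O)) (Function('m')(I, O) = Add(21, Mul(-7, Add(I, O))) = Add(21, Add(Mul(-7, I), Mul(-7, O))) = Add(21, Mul(-7, I), Mul(-7, O)))
Pow(Add(Mul(Mul(-19, 15), K), Function('m')(185, -47)), Rational(1, 2)) = Pow(Add(Mul(Mul(-19, 15), 1), Add(21, Mul(-7, 185), Mul(-7, -47))), Rational(1, 2)) = Pow(Add(Mul(-285, 1), Add(21, -1295, 329)), Rational(1, 2)) = Pow(Add(-285, -945), Rational(1, 2)) = Pow(-1230, Rational(1, 2)) = Mul(I, Pow(1230, Rational(1, 2)))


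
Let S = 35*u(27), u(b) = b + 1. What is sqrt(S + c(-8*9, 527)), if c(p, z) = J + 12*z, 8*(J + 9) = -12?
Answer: sqrt(29174)/2 ≈ 85.402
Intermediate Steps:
J = -21/2 (J = -9 + (1/8)*(-12) = -9 - 3/2 = -21/2 ≈ -10.500)
u(b) = 1 + b
S = 980 (S = 35*(1 + 27) = 35*28 = 980)
c(p, z) = -21/2 + 12*z
sqrt(S + c(-8*9, 527)) = sqrt(980 + (-21/2 + 12*527)) = sqrt(980 + (-21/2 + 6324)) = sqrt(980 + 12627/2) = sqrt(14587/2) = sqrt(29174)/2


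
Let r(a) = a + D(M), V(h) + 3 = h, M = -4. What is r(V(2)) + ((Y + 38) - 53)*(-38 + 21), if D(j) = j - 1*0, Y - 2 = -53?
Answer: 1117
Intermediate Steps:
Y = -51 (Y = 2 - 53 = -51)
V(h) = -3 + h
D(j) = j (D(j) = j + 0 = j)
r(a) = -4 + a (r(a) = a - 4 = -4 + a)
r(V(2)) + ((Y + 38) - 53)*(-38 + 21) = (-4 + (-3 + 2)) + ((-51 + 38) - 53)*(-38 + 21) = (-4 - 1) + (-13 - 53)*(-17) = -5 - 66*(-17) = -5 + 1122 = 1117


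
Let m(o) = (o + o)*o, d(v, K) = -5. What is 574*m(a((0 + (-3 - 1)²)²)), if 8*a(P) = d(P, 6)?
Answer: 7175/16 ≈ 448.44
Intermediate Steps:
a(P) = -5/8 (a(P) = (⅛)*(-5) = -5/8)
m(o) = 2*o² (m(o) = (2*o)*o = 2*o²)
574*m(a((0 + (-3 - 1)²)²)) = 574*(2*(-5/8)²) = 574*(2*(25/64)) = 574*(25/32) = 7175/16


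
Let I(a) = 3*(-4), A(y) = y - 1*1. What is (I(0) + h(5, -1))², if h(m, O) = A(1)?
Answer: 144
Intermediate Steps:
A(y) = -1 + y (A(y) = y - 1 = -1 + y)
I(a) = -12
h(m, O) = 0 (h(m, O) = -1 + 1 = 0)
(I(0) + h(5, -1))² = (-12 + 0)² = (-12)² = 144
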